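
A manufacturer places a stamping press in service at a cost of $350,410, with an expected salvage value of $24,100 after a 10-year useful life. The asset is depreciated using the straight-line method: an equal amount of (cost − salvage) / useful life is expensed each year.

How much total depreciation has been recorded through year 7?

$228,417

Depreciable base = $350,410 − $24,100 = $326,310.
Annual expense = $326,310 / 10 = $32,631.
End of year 1: book value $317,779.
End of year 2: book value $285,148.
End of year 3: book value $252,517.
End of year 4: book value $219,886.
End of year 5: book value $187,255.
End of year 6: book value $154,624.
End of year 7: book value $121,993.
Accumulated through year 7 = $350,410 − $121,993 = $228,417.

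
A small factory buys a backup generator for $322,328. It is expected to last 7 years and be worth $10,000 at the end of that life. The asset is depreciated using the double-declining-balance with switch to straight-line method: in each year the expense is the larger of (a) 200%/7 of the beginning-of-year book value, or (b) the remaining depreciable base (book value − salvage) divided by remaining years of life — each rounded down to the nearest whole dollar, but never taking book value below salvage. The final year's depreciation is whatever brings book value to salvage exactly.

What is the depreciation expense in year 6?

Depreciable base = $322,328 − $10,000 = $312,328.
Year 1: DB = ⌊$322,328 × 200%/7⌋ = $92,093; SL = ⌊$312,328/7⌋ = $44,618 → take DB $92,093. Book value $230,235.
Year 2: DB = ⌊$230,235 × 200%/7⌋ = $65,781; SL = ⌊$220,235/6⌋ = $36,705 → take DB $65,781. Book value $164,454.
Year 3: DB = ⌊$164,454 × 200%/7⌋ = $46,986; SL = ⌊$154,454/5⌋ = $30,890 → take DB $46,986. Book value $117,468.
Year 4: DB = ⌊$117,468 × 200%/7⌋ = $33,562; SL = ⌊$107,468/4⌋ = $26,867 → take DB $33,562. Book value $83,906.
Year 5: DB = ⌊$83,906 × 200%/7⌋ = $23,973; SL = ⌊$73,906/3⌋ = $24,635 → take SL $24,635. Book value $59,271.
Year 6: DB = ⌊$59,271 × 200%/7⌋ = $16,934; SL = ⌊$49,271/2⌋ = $24,635 → take SL $24,635. Book value $34,636.

$24,635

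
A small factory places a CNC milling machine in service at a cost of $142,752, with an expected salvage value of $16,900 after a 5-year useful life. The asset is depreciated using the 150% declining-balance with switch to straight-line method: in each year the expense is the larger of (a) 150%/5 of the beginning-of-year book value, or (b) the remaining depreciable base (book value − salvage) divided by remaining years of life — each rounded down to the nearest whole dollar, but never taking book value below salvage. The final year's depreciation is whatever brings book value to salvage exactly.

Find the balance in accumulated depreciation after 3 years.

$93,787

Depreciable base = $142,752 − $16,900 = $125,852.
Year 1: DB = ⌊$142,752 × 150%/5⌋ = $42,825; SL = ⌊$125,852/5⌋ = $25,170 → take DB $42,825. Book value $99,927.
Year 2: DB = ⌊$99,927 × 150%/5⌋ = $29,978; SL = ⌊$83,027/4⌋ = $20,756 → take DB $29,978. Book value $69,949.
Year 3: DB = ⌊$69,949 × 150%/5⌋ = $20,984; SL = ⌊$53,049/3⌋ = $17,683 → take DB $20,984. Book value $48,965.
Accumulated through year 3 = $142,752 − $48,965 = $93,787.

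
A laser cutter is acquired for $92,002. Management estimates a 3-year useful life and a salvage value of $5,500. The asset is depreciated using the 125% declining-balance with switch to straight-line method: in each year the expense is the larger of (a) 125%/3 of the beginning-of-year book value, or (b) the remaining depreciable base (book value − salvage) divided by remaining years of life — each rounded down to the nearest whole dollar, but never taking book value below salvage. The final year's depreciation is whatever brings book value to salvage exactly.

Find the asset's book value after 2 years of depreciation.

$29,584

Depreciable base = $92,002 − $5,500 = $86,502.
Year 1: DB = ⌊$92,002 × 125%/3⌋ = $38,334; SL = ⌊$86,502/3⌋ = $28,834 → take DB $38,334. Book value $53,668.
Year 2: DB = ⌊$53,668 × 125%/3⌋ = $22,361; SL = ⌊$48,168/2⌋ = $24,084 → take SL $24,084. Book value $29,584.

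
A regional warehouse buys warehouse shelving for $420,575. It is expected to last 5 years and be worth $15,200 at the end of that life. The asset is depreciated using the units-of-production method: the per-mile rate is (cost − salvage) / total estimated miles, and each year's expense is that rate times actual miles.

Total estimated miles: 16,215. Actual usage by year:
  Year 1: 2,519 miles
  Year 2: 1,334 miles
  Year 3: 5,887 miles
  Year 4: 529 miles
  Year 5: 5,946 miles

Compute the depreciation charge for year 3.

$147,175

Depreciable base = $420,575 − $15,200 = $405,375.
Rate = $405,375 / 16,215 miles = $25 per mile.
Year 1: 2,519 × $25 = $62,975. Book value $357,600.
Year 2: 1,334 × $25 = $33,350. Book value $324,250.
Year 3: 5,887 × $25 = $147,175. Book value $177,075.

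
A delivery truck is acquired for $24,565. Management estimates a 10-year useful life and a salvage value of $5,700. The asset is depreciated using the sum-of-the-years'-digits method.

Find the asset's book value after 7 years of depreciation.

Depreciable base = $24,565 − $5,700 = $18,865.
Sum of the years' digits = 10+9+8+7+6+5+4+3+2+1 = 55.
Year 1: $18,865 × 10/55 = $3,430. Book value $21,135.
Year 2: $18,865 × 9/55 = $3,087. Book value $18,048.
Year 3: $18,865 × 8/55 = $2,744. Book value $15,304.
Year 4: $18,865 × 7/55 = $2,401. Book value $12,903.
Year 5: $18,865 × 6/55 = $2,058. Book value $10,845.
Year 6: $18,865 × 5/55 = $1,715. Book value $9,130.
Year 7: $18,865 × 4/55 = $1,372. Book value $7,758.

$7,758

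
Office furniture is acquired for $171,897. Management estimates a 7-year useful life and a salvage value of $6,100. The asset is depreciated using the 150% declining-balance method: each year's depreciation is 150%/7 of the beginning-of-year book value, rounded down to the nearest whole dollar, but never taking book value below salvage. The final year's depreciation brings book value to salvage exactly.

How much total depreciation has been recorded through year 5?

$120,421

Depreciable base = $171,897 − $6,100 = $165,797.
Year 1: ⌊$171,897 × 150%/7⌋ = $36,835. Book value $135,062.
Year 2: ⌊$135,062 × 150%/7⌋ = $28,941. Book value $106,121.
Year 3: ⌊$106,121 × 150%/7⌋ = $22,740. Book value $83,381.
Year 4: ⌊$83,381 × 150%/7⌋ = $17,867. Book value $65,514.
Year 5: ⌊$65,514 × 150%/7⌋ = $14,038. Book value $51,476.
Accumulated through year 5 = $171,897 − $51,476 = $120,421.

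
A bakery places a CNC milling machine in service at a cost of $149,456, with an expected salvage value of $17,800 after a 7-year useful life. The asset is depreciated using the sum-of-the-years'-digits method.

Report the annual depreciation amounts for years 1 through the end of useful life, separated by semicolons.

Depreciable base = $149,456 − $17,800 = $131,656.
Sum of the years' digits = 7+6+5+4+3+2+1 = 28.
Year 1: $131,656 × 7/28 = $32,914. Book value $116,542.
Year 2: $131,656 × 6/28 = $28,212. Book value $88,330.
Year 3: $131,656 × 5/28 = $23,510. Book value $64,820.
Year 4: $131,656 × 4/28 = $18,808. Book value $46,012.
Year 5: $131,656 × 3/28 = $14,106. Book value $31,906.
Year 6: $131,656 × 2/28 = $9,404. Book value $22,502.
Year 7: $131,656 × 1/28 = $4,702. Book value $17,800.

$32,914; $28,212; $23,510; $18,808; $14,106; $9,404; $4,702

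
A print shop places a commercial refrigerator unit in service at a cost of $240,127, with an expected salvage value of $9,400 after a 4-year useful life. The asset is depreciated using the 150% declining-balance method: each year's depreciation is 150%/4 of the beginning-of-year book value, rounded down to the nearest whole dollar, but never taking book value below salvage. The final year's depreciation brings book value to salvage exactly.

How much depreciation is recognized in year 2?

Depreciable base = $240,127 − $9,400 = $230,727.
Year 1: ⌊$240,127 × 150%/4⌋ = $90,047. Book value $150,080.
Year 2: ⌊$150,080 × 150%/4⌋ = $56,280. Book value $93,800.

$56,280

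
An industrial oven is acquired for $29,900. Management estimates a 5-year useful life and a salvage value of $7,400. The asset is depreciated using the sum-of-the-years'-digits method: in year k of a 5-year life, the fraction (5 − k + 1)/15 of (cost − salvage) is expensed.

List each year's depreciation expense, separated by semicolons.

Depreciable base = $29,900 − $7,400 = $22,500.
Sum of the years' digits = 5+4+3+2+1 = 15.
Year 1: $22,500 × 5/15 = $7,500. Book value $22,400.
Year 2: $22,500 × 4/15 = $6,000. Book value $16,400.
Year 3: $22,500 × 3/15 = $4,500. Book value $11,900.
Year 4: $22,500 × 2/15 = $3,000. Book value $8,900.
Year 5: $22,500 × 1/15 = $1,500. Book value $7,400.

$7,500; $6,000; $4,500; $3,000; $1,500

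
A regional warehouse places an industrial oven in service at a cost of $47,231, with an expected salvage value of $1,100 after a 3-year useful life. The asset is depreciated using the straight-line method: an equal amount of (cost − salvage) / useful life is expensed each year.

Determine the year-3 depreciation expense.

$15,377

Depreciable base = $47,231 − $1,100 = $46,131.
Annual expense = $46,131 / 3 = $15,377.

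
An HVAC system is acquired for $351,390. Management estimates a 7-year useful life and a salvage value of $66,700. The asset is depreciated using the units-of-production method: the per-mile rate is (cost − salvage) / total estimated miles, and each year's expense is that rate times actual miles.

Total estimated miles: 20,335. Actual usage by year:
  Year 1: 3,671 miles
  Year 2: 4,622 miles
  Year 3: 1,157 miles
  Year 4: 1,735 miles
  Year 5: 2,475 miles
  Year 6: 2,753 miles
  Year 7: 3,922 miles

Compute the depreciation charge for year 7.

Depreciable base = $351,390 − $66,700 = $284,690.
Rate = $284,690 / 20,335 miles = $14 per mile.
Year 1: 3,671 × $14 = $51,394. Book value $299,996.
Year 2: 4,622 × $14 = $64,708. Book value $235,288.
Year 3: 1,157 × $14 = $16,198. Book value $219,090.
Year 4: 1,735 × $14 = $24,290. Book value $194,800.
Year 5: 2,475 × $14 = $34,650. Book value $160,150.
Year 6: 2,753 × $14 = $38,542. Book value $121,608.
Year 7: 3,922 × $14 = $54,908. Book value $66,700.

$54,908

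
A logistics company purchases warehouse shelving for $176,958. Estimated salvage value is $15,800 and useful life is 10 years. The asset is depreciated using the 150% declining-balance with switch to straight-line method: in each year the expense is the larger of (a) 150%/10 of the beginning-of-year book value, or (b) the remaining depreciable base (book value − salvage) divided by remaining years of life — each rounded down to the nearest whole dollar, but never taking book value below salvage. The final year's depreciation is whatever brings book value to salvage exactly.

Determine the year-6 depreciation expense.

$12,543

Depreciable base = $176,958 − $15,800 = $161,158.
Year 1: DB = ⌊$176,958 × 150%/10⌋ = $26,543; SL = ⌊$161,158/10⌋ = $16,115 → take DB $26,543. Book value $150,415.
Year 2: DB = ⌊$150,415 × 150%/10⌋ = $22,562; SL = ⌊$134,615/9⌋ = $14,957 → take DB $22,562. Book value $127,853.
Year 3: DB = ⌊$127,853 × 150%/10⌋ = $19,177; SL = ⌊$112,053/8⌋ = $14,006 → take DB $19,177. Book value $108,676.
Year 4: DB = ⌊$108,676 × 150%/10⌋ = $16,301; SL = ⌊$92,876/7⌋ = $13,268 → take DB $16,301. Book value $92,375.
Year 5: DB = ⌊$92,375 × 150%/10⌋ = $13,856; SL = ⌊$76,575/6⌋ = $12,762 → take DB $13,856. Book value $78,519.
Year 6: DB = ⌊$78,519 × 150%/10⌋ = $11,777; SL = ⌊$62,719/5⌋ = $12,543 → take SL $12,543. Book value $65,976.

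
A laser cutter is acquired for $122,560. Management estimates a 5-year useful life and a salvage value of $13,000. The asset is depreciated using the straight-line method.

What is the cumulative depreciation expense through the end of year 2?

$43,824

Depreciable base = $122,560 − $13,000 = $109,560.
Annual expense = $109,560 / 5 = $21,912.
End of year 1: book value $100,648.
End of year 2: book value $78,736.
Accumulated through year 2 = $122,560 − $78,736 = $43,824.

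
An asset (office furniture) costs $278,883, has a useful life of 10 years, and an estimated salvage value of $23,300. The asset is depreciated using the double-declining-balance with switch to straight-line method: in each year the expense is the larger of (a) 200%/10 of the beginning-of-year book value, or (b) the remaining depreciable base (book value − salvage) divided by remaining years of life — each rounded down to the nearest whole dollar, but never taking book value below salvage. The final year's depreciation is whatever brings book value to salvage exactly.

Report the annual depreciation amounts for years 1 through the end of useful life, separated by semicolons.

$55,776; $44,621; $35,697; $28,557; $22,846; $18,277; $14,621; $11,729; $11,729; $11,730

Depreciable base = $278,883 − $23,300 = $255,583.
Year 1: DB = ⌊$278,883 × 200%/10⌋ = $55,776; SL = ⌊$255,583/10⌋ = $25,558 → take DB $55,776. Book value $223,107.
Year 2: DB = ⌊$223,107 × 200%/10⌋ = $44,621; SL = ⌊$199,807/9⌋ = $22,200 → take DB $44,621. Book value $178,486.
Year 3: DB = ⌊$178,486 × 200%/10⌋ = $35,697; SL = ⌊$155,186/8⌋ = $19,398 → take DB $35,697. Book value $142,789.
Year 4: DB = ⌊$142,789 × 200%/10⌋ = $28,557; SL = ⌊$119,489/7⌋ = $17,069 → take DB $28,557. Book value $114,232.
Year 5: DB = ⌊$114,232 × 200%/10⌋ = $22,846; SL = ⌊$90,932/6⌋ = $15,155 → take DB $22,846. Book value $91,386.
Year 6: DB = ⌊$91,386 × 200%/10⌋ = $18,277; SL = ⌊$68,086/5⌋ = $13,617 → take DB $18,277. Book value $73,109.
Year 7: DB = ⌊$73,109 × 200%/10⌋ = $14,621; SL = ⌊$49,809/4⌋ = $12,452 → take DB $14,621. Book value $58,488.
Year 8: DB = ⌊$58,488 × 200%/10⌋ = $11,697; SL = ⌊$35,188/3⌋ = $11,729 → take SL $11,729. Book value $46,759.
Year 9: DB = ⌊$46,759 × 200%/10⌋ = $9,351; SL = ⌊$23,459/2⌋ = $11,729 → take SL $11,729. Book value $35,030.
Year 10 (final): $35,030 − $23,300 = $11,730. Book value $23,300.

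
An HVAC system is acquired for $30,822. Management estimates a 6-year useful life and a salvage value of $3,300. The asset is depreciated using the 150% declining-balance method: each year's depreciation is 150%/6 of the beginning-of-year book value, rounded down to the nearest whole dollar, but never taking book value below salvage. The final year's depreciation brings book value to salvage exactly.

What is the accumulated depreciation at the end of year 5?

Depreciable base = $30,822 − $3,300 = $27,522.
Year 1: ⌊$30,822 × 150%/6⌋ = $7,705. Book value $23,117.
Year 2: ⌊$23,117 × 150%/6⌋ = $5,779. Book value $17,338.
Year 3: ⌊$17,338 × 150%/6⌋ = $4,334. Book value $13,004.
Year 4: ⌊$13,004 × 150%/6⌋ = $3,251. Book value $9,753.
Year 5: ⌊$9,753 × 150%/6⌋ = $2,438. Book value $7,315.
Accumulated through year 5 = $30,822 − $7,315 = $23,507.

$23,507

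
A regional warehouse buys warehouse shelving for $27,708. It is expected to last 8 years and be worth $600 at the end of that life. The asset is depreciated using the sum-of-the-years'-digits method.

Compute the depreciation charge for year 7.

Depreciable base = $27,708 − $600 = $27,108.
Sum of the years' digits = 8+7+6+5+4+3+2+1 = 36.
Year 1: $27,108 × 8/36 = $6,024. Book value $21,684.
Year 2: $27,108 × 7/36 = $5,271. Book value $16,413.
Year 3: $27,108 × 6/36 = $4,518. Book value $11,895.
Year 4: $27,108 × 5/36 = $3,765. Book value $8,130.
Year 5: $27,108 × 4/36 = $3,012. Book value $5,118.
Year 6: $27,108 × 3/36 = $2,259. Book value $2,859.
Year 7: $27,108 × 2/36 = $1,506. Book value $1,353.

$1,506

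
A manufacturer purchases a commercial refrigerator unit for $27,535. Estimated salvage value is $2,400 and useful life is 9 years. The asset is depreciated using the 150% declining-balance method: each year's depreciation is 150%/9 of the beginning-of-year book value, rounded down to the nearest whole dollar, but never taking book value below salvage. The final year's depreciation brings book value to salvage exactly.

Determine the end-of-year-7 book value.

Depreciable base = $27,535 − $2,400 = $25,135.
Year 1: ⌊$27,535 × 150%/9⌋ = $4,589. Book value $22,946.
Year 2: ⌊$22,946 × 150%/9⌋ = $3,824. Book value $19,122.
Year 3: ⌊$19,122 × 150%/9⌋ = $3,187. Book value $15,935.
Year 4: ⌊$15,935 × 150%/9⌋ = $2,655. Book value $13,280.
Year 5: ⌊$13,280 × 150%/9⌋ = $2,213. Book value $11,067.
Year 6: ⌊$11,067 × 150%/9⌋ = $1,844. Book value $9,223.
Year 7: ⌊$9,223 × 150%/9⌋ = $1,537. Book value $7,686.

$7,686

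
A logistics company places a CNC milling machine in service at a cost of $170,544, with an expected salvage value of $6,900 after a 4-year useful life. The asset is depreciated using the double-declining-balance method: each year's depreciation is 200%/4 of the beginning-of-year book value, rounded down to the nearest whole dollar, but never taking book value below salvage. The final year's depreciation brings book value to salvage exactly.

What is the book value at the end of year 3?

Depreciable base = $170,544 − $6,900 = $163,644.
Year 1: ⌊$170,544 × 200%/4⌋ = $85,272. Book value $85,272.
Year 2: ⌊$85,272 × 200%/4⌋ = $42,636. Book value $42,636.
Year 3: ⌊$42,636 × 200%/4⌋ = $21,318. Book value $21,318.

$21,318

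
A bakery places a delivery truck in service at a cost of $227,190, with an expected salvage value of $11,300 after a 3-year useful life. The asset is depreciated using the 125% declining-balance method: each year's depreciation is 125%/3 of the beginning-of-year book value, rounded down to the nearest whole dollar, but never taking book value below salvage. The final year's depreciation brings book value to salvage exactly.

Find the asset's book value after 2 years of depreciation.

Depreciable base = $227,190 − $11,300 = $215,890.
Year 1: ⌊$227,190 × 125%/3⌋ = $94,662. Book value $132,528.
Year 2: ⌊$132,528 × 125%/3⌋ = $55,220. Book value $77,308.

$77,308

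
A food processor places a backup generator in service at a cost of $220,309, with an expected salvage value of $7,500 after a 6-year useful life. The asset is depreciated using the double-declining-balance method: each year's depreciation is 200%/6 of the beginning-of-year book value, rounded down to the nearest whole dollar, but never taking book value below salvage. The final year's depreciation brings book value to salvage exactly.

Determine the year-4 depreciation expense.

$21,759

Depreciable base = $220,309 − $7,500 = $212,809.
Year 1: ⌊$220,309 × 200%/6⌋ = $73,436. Book value $146,873.
Year 2: ⌊$146,873 × 200%/6⌋ = $48,957. Book value $97,916.
Year 3: ⌊$97,916 × 200%/6⌋ = $32,638. Book value $65,278.
Year 4: ⌊$65,278 × 200%/6⌋ = $21,759. Book value $43,519.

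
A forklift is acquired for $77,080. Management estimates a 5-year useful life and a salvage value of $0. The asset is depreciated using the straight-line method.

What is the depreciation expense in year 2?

Depreciable base = $77,080 − $0 = $77,080.
Annual expense = $77,080 / 5 = $15,416.

$15,416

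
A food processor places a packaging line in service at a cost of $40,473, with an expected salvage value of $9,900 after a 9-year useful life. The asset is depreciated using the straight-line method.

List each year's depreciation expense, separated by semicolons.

$3,397; $3,397; $3,397; $3,397; $3,397; $3,397; $3,397; $3,397; $3,397

Depreciable base = $40,473 − $9,900 = $30,573.
Annual expense = $30,573 / 9 = $3,397.
End of year 1: book value $37,076.
End of year 2: book value $33,679.
End of year 3: book value $30,282.
End of year 4: book value $26,885.
End of year 5: book value $23,488.
End of year 6: book value $20,091.
End of year 7: book value $16,694.
End of year 8: book value $13,297.
End of year 9: book value $9,900.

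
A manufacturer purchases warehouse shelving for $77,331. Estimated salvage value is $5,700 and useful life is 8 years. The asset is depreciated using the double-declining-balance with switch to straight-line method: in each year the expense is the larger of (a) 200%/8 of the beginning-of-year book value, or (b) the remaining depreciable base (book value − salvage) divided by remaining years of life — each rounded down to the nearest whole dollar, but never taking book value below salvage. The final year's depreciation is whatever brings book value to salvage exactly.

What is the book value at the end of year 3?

$32,625

Depreciable base = $77,331 − $5,700 = $71,631.
Year 1: DB = ⌊$77,331 × 200%/8⌋ = $19,332; SL = ⌊$71,631/8⌋ = $8,953 → take DB $19,332. Book value $57,999.
Year 2: DB = ⌊$57,999 × 200%/8⌋ = $14,499; SL = ⌊$52,299/7⌋ = $7,471 → take DB $14,499. Book value $43,500.
Year 3: DB = ⌊$43,500 × 200%/8⌋ = $10,875; SL = ⌊$37,800/6⌋ = $6,300 → take DB $10,875. Book value $32,625.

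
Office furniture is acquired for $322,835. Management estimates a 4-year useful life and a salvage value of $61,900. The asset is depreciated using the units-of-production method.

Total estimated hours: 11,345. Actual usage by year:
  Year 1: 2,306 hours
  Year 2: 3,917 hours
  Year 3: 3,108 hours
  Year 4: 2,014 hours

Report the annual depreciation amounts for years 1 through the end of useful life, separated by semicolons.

$53,038; $90,091; $71,484; $46,322

Depreciable base = $322,835 − $61,900 = $260,935.
Rate = $260,935 / 11,345 hours = $23 per hour.
Year 1: 2,306 × $23 = $53,038. Book value $269,797.
Year 2: 3,917 × $23 = $90,091. Book value $179,706.
Year 3: 3,108 × $23 = $71,484. Book value $108,222.
Year 4: 2,014 × $23 = $46,322. Book value $61,900.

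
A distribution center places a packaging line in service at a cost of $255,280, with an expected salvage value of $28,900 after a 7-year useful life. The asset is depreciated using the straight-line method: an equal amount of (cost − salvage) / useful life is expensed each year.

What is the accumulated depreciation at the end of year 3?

$97,020

Depreciable base = $255,280 − $28,900 = $226,380.
Annual expense = $226,380 / 7 = $32,340.
End of year 1: book value $222,940.
End of year 2: book value $190,600.
End of year 3: book value $158,260.
Accumulated through year 3 = $255,280 − $158,260 = $97,020.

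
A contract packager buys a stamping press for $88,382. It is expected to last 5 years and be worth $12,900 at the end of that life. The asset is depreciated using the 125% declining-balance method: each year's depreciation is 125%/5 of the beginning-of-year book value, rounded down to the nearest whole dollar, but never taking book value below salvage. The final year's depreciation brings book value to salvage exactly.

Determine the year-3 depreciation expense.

$12,429

Depreciable base = $88,382 − $12,900 = $75,482.
Year 1: ⌊$88,382 × 125%/5⌋ = $22,095. Book value $66,287.
Year 2: ⌊$66,287 × 125%/5⌋ = $16,571. Book value $49,716.
Year 3: ⌊$49,716 × 125%/5⌋ = $12,429. Book value $37,287.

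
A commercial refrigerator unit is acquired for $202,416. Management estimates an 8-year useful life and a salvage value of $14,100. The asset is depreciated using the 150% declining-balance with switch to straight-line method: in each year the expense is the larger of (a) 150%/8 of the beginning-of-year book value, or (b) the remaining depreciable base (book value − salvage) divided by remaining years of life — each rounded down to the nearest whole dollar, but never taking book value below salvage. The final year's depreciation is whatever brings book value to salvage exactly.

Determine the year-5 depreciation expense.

$18,528

Depreciable base = $202,416 − $14,100 = $188,316.
Year 1: DB = ⌊$202,416 × 150%/8⌋ = $37,953; SL = ⌊$188,316/8⌋ = $23,539 → take DB $37,953. Book value $164,463.
Year 2: DB = ⌊$164,463 × 150%/8⌋ = $30,836; SL = ⌊$150,363/7⌋ = $21,480 → take DB $30,836. Book value $133,627.
Year 3: DB = ⌊$133,627 × 150%/8⌋ = $25,055; SL = ⌊$119,527/6⌋ = $19,921 → take DB $25,055. Book value $108,572.
Year 4: DB = ⌊$108,572 × 150%/8⌋ = $20,357; SL = ⌊$94,472/5⌋ = $18,894 → take DB $20,357. Book value $88,215.
Year 5: DB = ⌊$88,215 × 150%/8⌋ = $16,540; SL = ⌊$74,115/4⌋ = $18,528 → take SL $18,528. Book value $69,687.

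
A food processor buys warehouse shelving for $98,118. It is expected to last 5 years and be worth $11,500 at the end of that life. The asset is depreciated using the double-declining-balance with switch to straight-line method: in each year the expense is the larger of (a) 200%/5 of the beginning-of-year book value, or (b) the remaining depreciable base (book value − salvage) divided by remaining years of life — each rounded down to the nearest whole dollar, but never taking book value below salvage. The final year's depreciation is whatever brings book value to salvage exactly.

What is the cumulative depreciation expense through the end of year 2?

$62,795

Depreciable base = $98,118 − $11,500 = $86,618.
Year 1: DB = ⌊$98,118 × 200%/5⌋ = $39,247; SL = ⌊$86,618/5⌋ = $17,323 → take DB $39,247. Book value $58,871.
Year 2: DB = ⌊$58,871 × 200%/5⌋ = $23,548; SL = ⌊$47,371/4⌋ = $11,842 → take DB $23,548. Book value $35,323.
Accumulated through year 2 = $98,118 − $35,323 = $62,795.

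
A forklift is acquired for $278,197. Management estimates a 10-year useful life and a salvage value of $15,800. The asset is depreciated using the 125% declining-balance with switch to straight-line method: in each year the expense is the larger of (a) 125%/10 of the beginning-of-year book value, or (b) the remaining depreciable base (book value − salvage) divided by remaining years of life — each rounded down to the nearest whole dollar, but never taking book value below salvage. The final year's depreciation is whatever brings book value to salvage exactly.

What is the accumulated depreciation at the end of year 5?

$140,559

Depreciable base = $278,197 − $15,800 = $262,397.
Year 1: DB = ⌊$278,197 × 125%/10⌋ = $34,774; SL = ⌊$262,397/10⌋ = $26,239 → take DB $34,774. Book value $243,423.
Year 2: DB = ⌊$243,423 × 125%/10⌋ = $30,427; SL = ⌊$227,623/9⌋ = $25,291 → take DB $30,427. Book value $212,996.
Year 3: DB = ⌊$212,996 × 125%/10⌋ = $26,624; SL = ⌊$197,196/8⌋ = $24,649 → take DB $26,624. Book value $186,372.
Year 4: DB = ⌊$186,372 × 125%/10⌋ = $23,296; SL = ⌊$170,572/7⌋ = $24,367 → take SL $24,367. Book value $162,005.
Year 5: DB = ⌊$162,005 × 125%/10⌋ = $20,250; SL = ⌊$146,205/6⌋ = $24,367 → take SL $24,367. Book value $137,638.
Accumulated through year 5 = $278,197 − $137,638 = $140,559.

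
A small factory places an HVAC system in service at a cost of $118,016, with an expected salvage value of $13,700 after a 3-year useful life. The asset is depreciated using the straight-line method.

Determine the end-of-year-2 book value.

Depreciable base = $118,016 − $13,700 = $104,316.
Annual expense = $104,316 / 3 = $34,772.
End of year 1: book value $83,244.
End of year 2: book value $48,472.

$48,472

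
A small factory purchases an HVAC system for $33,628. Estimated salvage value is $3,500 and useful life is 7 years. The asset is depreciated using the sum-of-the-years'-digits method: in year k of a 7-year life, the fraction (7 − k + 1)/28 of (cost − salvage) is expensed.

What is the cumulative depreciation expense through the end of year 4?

Depreciable base = $33,628 − $3,500 = $30,128.
Sum of the years' digits = 7+6+5+4+3+2+1 = 28.
Year 1: $30,128 × 7/28 = $7,532. Book value $26,096.
Year 2: $30,128 × 6/28 = $6,456. Book value $19,640.
Year 3: $30,128 × 5/28 = $5,380. Book value $14,260.
Year 4: $30,128 × 4/28 = $4,304. Book value $9,956.
Accumulated through year 4 = $33,628 − $9,956 = $23,672.

$23,672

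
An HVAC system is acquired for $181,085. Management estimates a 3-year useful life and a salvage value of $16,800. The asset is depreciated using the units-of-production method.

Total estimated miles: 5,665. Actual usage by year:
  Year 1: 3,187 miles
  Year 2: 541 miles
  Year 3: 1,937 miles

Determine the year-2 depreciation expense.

Depreciable base = $181,085 − $16,800 = $164,285.
Rate = $164,285 / 5,665 miles = $29 per mile.
Year 1: 3,187 × $29 = $92,423. Book value $88,662.
Year 2: 541 × $29 = $15,689. Book value $72,973.

$15,689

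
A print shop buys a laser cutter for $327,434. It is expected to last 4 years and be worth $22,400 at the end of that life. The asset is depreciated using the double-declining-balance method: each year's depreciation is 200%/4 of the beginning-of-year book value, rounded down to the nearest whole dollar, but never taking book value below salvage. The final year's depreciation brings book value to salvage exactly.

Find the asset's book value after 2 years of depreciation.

$81,859

Depreciable base = $327,434 − $22,400 = $305,034.
Year 1: ⌊$327,434 × 200%/4⌋ = $163,717. Book value $163,717.
Year 2: ⌊$163,717 × 200%/4⌋ = $81,858. Book value $81,859.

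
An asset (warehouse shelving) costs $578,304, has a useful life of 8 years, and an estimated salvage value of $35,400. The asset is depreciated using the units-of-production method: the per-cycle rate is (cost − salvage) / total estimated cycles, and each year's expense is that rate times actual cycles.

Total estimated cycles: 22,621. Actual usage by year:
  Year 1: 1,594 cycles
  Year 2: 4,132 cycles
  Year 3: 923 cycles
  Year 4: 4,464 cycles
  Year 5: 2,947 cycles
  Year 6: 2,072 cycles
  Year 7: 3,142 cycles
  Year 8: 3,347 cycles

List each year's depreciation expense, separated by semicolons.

Depreciable base = $578,304 − $35,400 = $542,904.
Rate = $542,904 / 22,621 cycles = $24 per cycle.
Year 1: 1,594 × $24 = $38,256. Book value $540,048.
Year 2: 4,132 × $24 = $99,168. Book value $440,880.
Year 3: 923 × $24 = $22,152. Book value $418,728.
Year 4: 4,464 × $24 = $107,136. Book value $311,592.
Year 5: 2,947 × $24 = $70,728. Book value $240,864.
Year 6: 2,072 × $24 = $49,728. Book value $191,136.
Year 7: 3,142 × $24 = $75,408. Book value $115,728.
Year 8: 3,347 × $24 = $80,328. Book value $35,400.

$38,256; $99,168; $22,152; $107,136; $70,728; $49,728; $75,408; $80,328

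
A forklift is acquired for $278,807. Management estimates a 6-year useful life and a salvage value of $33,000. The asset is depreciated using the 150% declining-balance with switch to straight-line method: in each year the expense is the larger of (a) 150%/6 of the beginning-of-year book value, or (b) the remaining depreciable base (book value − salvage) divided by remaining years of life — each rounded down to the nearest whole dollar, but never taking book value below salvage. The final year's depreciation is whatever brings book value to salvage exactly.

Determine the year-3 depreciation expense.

$39,207

Depreciable base = $278,807 − $33,000 = $245,807.
Year 1: DB = ⌊$278,807 × 150%/6⌋ = $69,701; SL = ⌊$245,807/6⌋ = $40,967 → take DB $69,701. Book value $209,106.
Year 2: DB = ⌊$209,106 × 150%/6⌋ = $52,276; SL = ⌊$176,106/5⌋ = $35,221 → take DB $52,276. Book value $156,830.
Year 3: DB = ⌊$156,830 × 150%/6⌋ = $39,207; SL = ⌊$123,830/4⌋ = $30,957 → take DB $39,207. Book value $117,623.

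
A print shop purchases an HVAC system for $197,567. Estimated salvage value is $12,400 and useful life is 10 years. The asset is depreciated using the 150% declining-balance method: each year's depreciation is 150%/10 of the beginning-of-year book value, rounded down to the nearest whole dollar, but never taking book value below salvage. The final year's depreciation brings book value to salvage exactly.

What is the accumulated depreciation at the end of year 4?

$94,434

Depreciable base = $197,567 − $12,400 = $185,167.
Year 1: ⌊$197,567 × 150%/10⌋ = $29,635. Book value $167,932.
Year 2: ⌊$167,932 × 150%/10⌋ = $25,189. Book value $142,743.
Year 3: ⌊$142,743 × 150%/10⌋ = $21,411. Book value $121,332.
Year 4: ⌊$121,332 × 150%/10⌋ = $18,199. Book value $103,133.
Accumulated through year 4 = $197,567 − $103,133 = $94,434.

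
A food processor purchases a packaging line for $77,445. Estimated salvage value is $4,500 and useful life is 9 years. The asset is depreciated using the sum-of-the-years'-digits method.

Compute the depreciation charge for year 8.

Depreciable base = $77,445 − $4,500 = $72,945.
Sum of the years' digits = 9+8+7+6+5+4+3+2+1 = 45.
Year 1: $72,945 × 9/45 = $14,589. Book value $62,856.
Year 2: $72,945 × 8/45 = $12,968. Book value $49,888.
Year 3: $72,945 × 7/45 = $11,347. Book value $38,541.
Year 4: $72,945 × 6/45 = $9,726. Book value $28,815.
Year 5: $72,945 × 5/45 = $8,105. Book value $20,710.
Year 6: $72,945 × 4/45 = $6,484. Book value $14,226.
Year 7: $72,945 × 3/45 = $4,863. Book value $9,363.
Year 8: $72,945 × 2/45 = $3,242. Book value $6,121.

$3,242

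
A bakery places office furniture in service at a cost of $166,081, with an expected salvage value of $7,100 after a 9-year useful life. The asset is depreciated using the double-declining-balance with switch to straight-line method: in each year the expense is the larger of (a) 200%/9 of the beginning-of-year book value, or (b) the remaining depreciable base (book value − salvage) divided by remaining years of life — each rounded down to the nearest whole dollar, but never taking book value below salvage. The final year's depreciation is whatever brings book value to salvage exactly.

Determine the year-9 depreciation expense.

$9,890

Depreciable base = $166,081 − $7,100 = $158,981.
Year 1: DB = ⌊$166,081 × 200%/9⌋ = $36,906; SL = ⌊$158,981/9⌋ = $17,664 → take DB $36,906. Book value $129,175.
Year 2: DB = ⌊$129,175 × 200%/9⌋ = $28,705; SL = ⌊$122,075/8⌋ = $15,259 → take DB $28,705. Book value $100,470.
Year 3: DB = ⌊$100,470 × 200%/9⌋ = $22,326; SL = ⌊$93,370/7⌋ = $13,338 → take DB $22,326. Book value $78,144.
Year 4: DB = ⌊$78,144 × 200%/9⌋ = $17,365; SL = ⌊$71,044/6⌋ = $11,840 → take DB $17,365. Book value $60,779.
Year 5: DB = ⌊$60,779 × 200%/9⌋ = $13,506; SL = ⌊$53,679/5⌋ = $10,735 → take DB $13,506. Book value $47,273.
Year 6: DB = ⌊$47,273 × 200%/9⌋ = $10,505; SL = ⌊$40,173/4⌋ = $10,043 → take DB $10,505. Book value $36,768.
Year 7: DB = ⌊$36,768 × 200%/9⌋ = $8,170; SL = ⌊$29,668/3⌋ = $9,889 → take SL $9,889. Book value $26,879.
Year 8: DB = ⌊$26,879 × 200%/9⌋ = $5,973; SL = ⌊$19,779/2⌋ = $9,889 → take SL $9,889. Book value $16,990.
Year 9 (final): $16,990 − $7,100 = $9,890. Book value $7,100.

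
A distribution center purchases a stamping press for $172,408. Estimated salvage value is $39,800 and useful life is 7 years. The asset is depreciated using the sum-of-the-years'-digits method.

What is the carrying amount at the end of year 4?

Depreciable base = $172,408 − $39,800 = $132,608.
Sum of the years' digits = 7+6+5+4+3+2+1 = 28.
Year 1: $132,608 × 7/28 = $33,152. Book value $139,256.
Year 2: $132,608 × 6/28 = $28,416. Book value $110,840.
Year 3: $132,608 × 5/28 = $23,680. Book value $87,160.
Year 4: $132,608 × 4/28 = $18,944. Book value $68,216.

$68,216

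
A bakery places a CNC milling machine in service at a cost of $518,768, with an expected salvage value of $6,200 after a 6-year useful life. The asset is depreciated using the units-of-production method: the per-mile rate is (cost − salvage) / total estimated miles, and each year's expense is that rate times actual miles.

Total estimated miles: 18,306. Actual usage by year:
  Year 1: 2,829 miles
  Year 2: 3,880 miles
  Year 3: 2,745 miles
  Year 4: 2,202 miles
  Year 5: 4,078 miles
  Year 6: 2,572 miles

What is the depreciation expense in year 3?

$76,860

Depreciable base = $518,768 − $6,200 = $512,568.
Rate = $512,568 / 18,306 miles = $28 per mile.
Year 1: 2,829 × $28 = $79,212. Book value $439,556.
Year 2: 3,880 × $28 = $108,640. Book value $330,916.
Year 3: 2,745 × $28 = $76,860. Book value $254,056.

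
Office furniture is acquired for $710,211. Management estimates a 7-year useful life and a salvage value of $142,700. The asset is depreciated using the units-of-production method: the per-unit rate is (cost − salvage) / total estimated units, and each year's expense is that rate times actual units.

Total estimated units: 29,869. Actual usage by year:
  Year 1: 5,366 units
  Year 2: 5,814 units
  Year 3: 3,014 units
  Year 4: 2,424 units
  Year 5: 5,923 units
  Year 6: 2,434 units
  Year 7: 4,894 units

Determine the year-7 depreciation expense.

Depreciable base = $710,211 − $142,700 = $567,511.
Rate = $567,511 / 29,869 units = $19 per unit.
Year 1: 5,366 × $19 = $101,954. Book value $608,257.
Year 2: 5,814 × $19 = $110,466. Book value $497,791.
Year 3: 3,014 × $19 = $57,266. Book value $440,525.
Year 4: 2,424 × $19 = $46,056. Book value $394,469.
Year 5: 5,923 × $19 = $112,537. Book value $281,932.
Year 6: 2,434 × $19 = $46,246. Book value $235,686.
Year 7: 4,894 × $19 = $92,986. Book value $142,700.

$92,986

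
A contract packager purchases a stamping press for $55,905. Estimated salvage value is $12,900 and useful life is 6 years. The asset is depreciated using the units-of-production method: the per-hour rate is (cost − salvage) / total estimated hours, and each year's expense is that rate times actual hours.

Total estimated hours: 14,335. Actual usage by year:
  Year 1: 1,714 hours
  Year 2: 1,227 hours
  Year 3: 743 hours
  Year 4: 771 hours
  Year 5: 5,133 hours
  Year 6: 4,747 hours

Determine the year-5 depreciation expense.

Depreciable base = $55,905 − $12,900 = $43,005.
Rate = $43,005 / 14,335 hours = $3 per hour.
Year 1: 1,714 × $3 = $5,142. Book value $50,763.
Year 2: 1,227 × $3 = $3,681. Book value $47,082.
Year 3: 743 × $3 = $2,229. Book value $44,853.
Year 4: 771 × $3 = $2,313. Book value $42,540.
Year 5: 5,133 × $3 = $15,399. Book value $27,141.

$15,399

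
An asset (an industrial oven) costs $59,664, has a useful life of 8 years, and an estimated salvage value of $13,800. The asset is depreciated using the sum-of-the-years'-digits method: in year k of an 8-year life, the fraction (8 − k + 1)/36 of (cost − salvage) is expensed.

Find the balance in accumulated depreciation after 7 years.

Depreciable base = $59,664 − $13,800 = $45,864.
Sum of the years' digits = 8+7+6+5+4+3+2+1 = 36.
Year 1: $45,864 × 8/36 = $10,192. Book value $49,472.
Year 2: $45,864 × 7/36 = $8,918. Book value $40,554.
Year 3: $45,864 × 6/36 = $7,644. Book value $32,910.
Year 4: $45,864 × 5/36 = $6,370. Book value $26,540.
Year 5: $45,864 × 4/36 = $5,096. Book value $21,444.
Year 6: $45,864 × 3/36 = $3,822. Book value $17,622.
Year 7: $45,864 × 2/36 = $2,548. Book value $15,074.
Accumulated through year 7 = $59,664 − $15,074 = $44,590.

$44,590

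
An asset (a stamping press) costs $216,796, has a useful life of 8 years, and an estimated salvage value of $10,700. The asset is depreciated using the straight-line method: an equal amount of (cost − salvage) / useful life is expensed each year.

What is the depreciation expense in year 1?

Depreciable base = $216,796 − $10,700 = $206,096.
Annual expense = $206,096 / 8 = $25,762.

$25,762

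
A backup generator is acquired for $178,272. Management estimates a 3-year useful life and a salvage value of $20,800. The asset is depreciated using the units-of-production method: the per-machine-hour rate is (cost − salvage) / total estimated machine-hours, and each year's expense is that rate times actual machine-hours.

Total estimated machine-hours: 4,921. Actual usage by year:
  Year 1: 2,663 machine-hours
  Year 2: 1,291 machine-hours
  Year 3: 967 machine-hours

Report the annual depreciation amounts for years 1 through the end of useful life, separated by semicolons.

$85,216; $41,312; $30,944

Depreciable base = $178,272 − $20,800 = $157,472.
Rate = $157,472 / 4,921 machine-hours = $32 per machine-hour.
Year 1: 2,663 × $32 = $85,216. Book value $93,056.
Year 2: 1,291 × $32 = $41,312. Book value $51,744.
Year 3: 967 × $32 = $30,944. Book value $20,800.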